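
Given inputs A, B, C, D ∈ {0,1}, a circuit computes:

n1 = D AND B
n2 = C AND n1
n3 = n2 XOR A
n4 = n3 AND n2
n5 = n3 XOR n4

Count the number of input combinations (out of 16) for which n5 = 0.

n5 = n3 XOR n4 must be 0, so n3 and n4 are equal.
Enumerating the 16 input combinations, 9 give n5 = 0 and 7 give n5 = 1.

9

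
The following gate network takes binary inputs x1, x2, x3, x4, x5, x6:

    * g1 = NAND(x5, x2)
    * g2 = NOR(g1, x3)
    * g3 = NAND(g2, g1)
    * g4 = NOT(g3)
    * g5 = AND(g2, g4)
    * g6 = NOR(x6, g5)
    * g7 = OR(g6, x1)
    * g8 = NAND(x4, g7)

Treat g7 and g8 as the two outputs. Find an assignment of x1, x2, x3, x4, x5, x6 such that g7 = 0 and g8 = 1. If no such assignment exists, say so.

Check with x1=0, x2=0, x3=1, x4=1, x5=1, x6=1:
g1 = NAND(x5, x2) = NAND(1, 0) = 1
g2 = NOR(g1, x3) = NOR(1, 1) = 0
g3 = NAND(g2, g1) = NAND(0, 1) = 1
g4 = NOT(g3) = NOT 1 = 0
g5 = AND(g2, g4) = AND(0, 0) = 0
g6 = NOR(x6, g5) = NOR(1, 0) = 0
g7 = OR(g6, x1) = OR(0, 0) = 0
g8 = NAND(x4, g7) = NAND(1, 0) = 1
So g7 = 0 and g8 = 1.

x1=0, x2=0, x3=1, x4=1, x5=1, x6=1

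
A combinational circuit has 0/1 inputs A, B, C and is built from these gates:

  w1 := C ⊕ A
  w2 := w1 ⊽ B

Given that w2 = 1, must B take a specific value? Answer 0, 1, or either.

w2 = w1 ⊽ B must be 1, so both w1 = 0 and B = 0.
Every assignment with w2 = 1 has B = 0; there are 2 such assignment(s).
  A=0, B=0, C=0
  A=1, B=0, C=1

0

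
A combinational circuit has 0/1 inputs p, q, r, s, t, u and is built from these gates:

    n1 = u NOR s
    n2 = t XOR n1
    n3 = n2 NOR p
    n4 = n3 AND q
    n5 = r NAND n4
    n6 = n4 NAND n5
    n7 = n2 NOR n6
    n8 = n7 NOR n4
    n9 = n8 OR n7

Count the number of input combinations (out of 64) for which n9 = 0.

n9 = n8 OR n7 must be 0, so both n8 = 0 and n7 = 0.
n8 = n7 NOR n4 must be 0, so at least one of n7, n4 is 1.
Satisfying assignments:
  p=0, q=1, r=1, s=0, t=0, u=1
  p=0, q=1, r=1, s=0, t=1, u=0
  p=0, q=1, r=1, s=1, t=0, u=0
  p=0, q=1, r=1, s=1, t=0, u=1

4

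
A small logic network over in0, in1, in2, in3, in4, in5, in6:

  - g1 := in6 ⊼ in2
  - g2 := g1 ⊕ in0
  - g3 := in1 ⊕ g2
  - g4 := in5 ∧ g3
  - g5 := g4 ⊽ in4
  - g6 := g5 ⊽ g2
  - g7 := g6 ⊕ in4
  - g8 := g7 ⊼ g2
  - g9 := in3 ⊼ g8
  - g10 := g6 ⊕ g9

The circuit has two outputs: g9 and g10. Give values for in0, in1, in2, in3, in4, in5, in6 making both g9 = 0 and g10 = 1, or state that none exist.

in0=0 in1=1 in2=1 in3=1 in4=1 in5=0 in6=1

Check with in0=0 in1=1 in2=1 in3=1 in4=1 in5=0 in6=1:
g1 = in6 ⊼ in2 = 1 ⊼ 1 = 0
g2 = g1 ⊕ in0 = 0 ⊕ 0 = 0
g3 = in1 ⊕ g2 = 1 ⊕ 0 = 1
g4 = in5 ∧ g3 = 0 ∧ 1 = 0
g5 = g4 ⊽ in4 = 0 ⊽ 1 = 0
g6 = g5 ⊽ g2 = 0 ⊽ 0 = 1
g7 = g6 ⊕ in4 = 1 ⊕ 1 = 0
g8 = g7 ⊼ g2 = 0 ⊼ 0 = 1
g9 = in3 ⊼ g8 = 1 ⊼ 1 = 0
g10 = g6 ⊕ g9 = 1 ⊕ 0 = 1
So g9 = 0 and g10 = 1.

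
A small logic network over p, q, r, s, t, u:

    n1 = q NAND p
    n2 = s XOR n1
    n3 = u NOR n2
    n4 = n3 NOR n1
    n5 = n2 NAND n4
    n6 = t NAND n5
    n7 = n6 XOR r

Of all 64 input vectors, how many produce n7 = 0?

32

n7 = n6 XOR r must be 0, so n6 and r are equal.
Enumerating the 64 input combinations, 32 give n7 = 0 and 32 give n7 = 1.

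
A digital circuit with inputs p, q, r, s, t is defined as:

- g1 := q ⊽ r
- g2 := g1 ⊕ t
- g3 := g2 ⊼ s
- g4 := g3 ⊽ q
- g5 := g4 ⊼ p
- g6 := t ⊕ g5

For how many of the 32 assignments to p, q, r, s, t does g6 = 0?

16

g6 = t ⊕ g5 must be 0, so t and g5 are equal.
Enumerating the 32 input combinations, 16 give g6 = 0 and 16 give g6 = 1.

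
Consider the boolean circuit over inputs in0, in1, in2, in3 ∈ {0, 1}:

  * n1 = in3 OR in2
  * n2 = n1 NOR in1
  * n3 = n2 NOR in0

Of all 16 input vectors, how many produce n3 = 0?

9

n3 = n2 NOR in0 must be 0, so at least one of n2, in0 is 1.
Enumerating the 16 input combinations, 9 give n3 = 0 and 7 give n3 = 1.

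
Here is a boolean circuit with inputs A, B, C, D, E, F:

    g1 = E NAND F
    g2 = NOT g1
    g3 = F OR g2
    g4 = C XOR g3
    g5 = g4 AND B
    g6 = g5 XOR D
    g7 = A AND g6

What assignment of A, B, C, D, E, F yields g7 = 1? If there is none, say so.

A=1 B=1 C=0 D=0 E=0 F=1

g7 = A AND g6 must be 1, so both A = 1 and g6 = 1.
Check with A=1 B=1 C=0 D=0 E=0 F=1:
g1 = E NAND F = 0 NAND 1 = 1
g2 = NOT g1 = NOT 1 = 0
g3 = F OR g2 = 1 OR 0 = 1
g4 = C XOR g3 = 0 XOR 1 = 1
g5 = g4 AND B = 1 AND 1 = 1
g6 = g5 XOR D = 1 XOR 0 = 1
g7 = A AND g6 = 1 AND 1 = 1
So g7 = 1 as required.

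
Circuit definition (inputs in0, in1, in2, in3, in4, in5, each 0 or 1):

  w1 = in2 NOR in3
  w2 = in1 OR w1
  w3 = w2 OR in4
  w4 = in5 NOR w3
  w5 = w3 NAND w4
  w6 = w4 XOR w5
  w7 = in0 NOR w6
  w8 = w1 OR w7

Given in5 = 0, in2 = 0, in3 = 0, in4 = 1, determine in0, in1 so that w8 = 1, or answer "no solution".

in0=0, in1=0

w8 = w1 OR w7 must be 1, so at least one of w1, w7 is 1.
Check with in5 = 0, in2 = 0, in3 = 0, in4 = 1 and in0=0, in1=0:
w1 = in2 NOR in3 = 0 NOR 0 = 1
w2 = in1 OR w1 = 0 OR 1 = 1
w3 = w2 OR in4 = 1 OR 1 = 1
w4 = in5 NOR w3 = 0 NOR 1 = 0
w5 = w3 NAND w4 = 1 NAND 0 = 1
w6 = w4 XOR w5 = 0 XOR 1 = 1
w7 = in0 NOR w6 = 0 NOR 1 = 0
w8 = w1 OR w7 = 1 OR 0 = 1
So w8 = 1.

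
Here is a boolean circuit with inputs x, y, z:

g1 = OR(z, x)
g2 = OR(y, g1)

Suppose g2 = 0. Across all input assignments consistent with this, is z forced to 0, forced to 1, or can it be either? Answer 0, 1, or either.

0

g2 = OR(y, g1) must be 0, so both y = 0 and g1 = 0.
g1 = OR(z, x) must be 0, so both z = 0 and x = 0.
Every assignment with g2 = 0 has z = 0; there are 1 such assignment(s).
  x=0, y=0, z=0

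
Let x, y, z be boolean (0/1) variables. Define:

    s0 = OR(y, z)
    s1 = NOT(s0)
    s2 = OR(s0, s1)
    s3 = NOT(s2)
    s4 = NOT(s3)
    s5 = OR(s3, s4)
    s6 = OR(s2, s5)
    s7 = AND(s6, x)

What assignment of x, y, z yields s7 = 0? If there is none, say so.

Check with x=0, y=0, z=1:
s0 = OR(y, z) = OR(0, 1) = 1
s1 = NOT(s0) = NOT 1 = 0
s2 = OR(s0, s1) = OR(1, 0) = 1
s3 = NOT(s2) = NOT 1 = 0
s4 = NOT(s3) = NOT 0 = 1
s5 = OR(s3, s4) = OR(0, 1) = 1
s6 = OR(s2, s5) = OR(1, 1) = 1
s7 = AND(s6, x) = AND(1, 0) = 0
So s7 = 0 as required.

x=0, y=0, z=1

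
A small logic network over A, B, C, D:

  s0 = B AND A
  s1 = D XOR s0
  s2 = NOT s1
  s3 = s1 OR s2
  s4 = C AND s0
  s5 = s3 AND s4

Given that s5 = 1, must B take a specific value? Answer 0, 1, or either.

s5 = s3 AND s4 must be 1, so both s3 = 1 and s4 = 1.
Every assignment with s5 = 1 has B = 1; there are 2 such assignment(s).
  A=1, B=1, C=1, D=0
  A=1, B=1, C=1, D=1

1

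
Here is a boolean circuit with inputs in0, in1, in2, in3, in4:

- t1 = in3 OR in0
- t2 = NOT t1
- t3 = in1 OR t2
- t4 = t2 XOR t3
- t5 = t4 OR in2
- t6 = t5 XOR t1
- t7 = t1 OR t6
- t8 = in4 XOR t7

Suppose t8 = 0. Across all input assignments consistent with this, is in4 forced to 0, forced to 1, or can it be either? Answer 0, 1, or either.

Both values of in4 occur among assignments with t8 = 0:
  in4=0: in0=0, in1=0, in2=0, in3=0, in4=0
  in4=1: in0=0, in1=0, in2=0, in3=1, in4=1

either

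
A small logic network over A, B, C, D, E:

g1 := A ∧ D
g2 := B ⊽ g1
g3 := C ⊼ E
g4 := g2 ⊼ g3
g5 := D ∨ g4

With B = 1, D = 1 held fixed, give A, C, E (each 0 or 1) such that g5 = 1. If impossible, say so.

A=0, C=0, E=0

g5 = D ∨ g4 must be 1, so at least one of D, g4 is 1.
Check with B = 1, D = 1 and A=0, C=0, E=0:
g1 = A ∧ D = 0 ∧ 1 = 0
g2 = B ⊽ g1 = 1 ⊽ 0 = 0
g3 = C ⊼ E = 0 ⊼ 0 = 1
g4 = g2 ⊼ g3 = 0 ⊼ 1 = 1
g5 = D ∨ g4 = 1 ∨ 1 = 1
So g5 = 1.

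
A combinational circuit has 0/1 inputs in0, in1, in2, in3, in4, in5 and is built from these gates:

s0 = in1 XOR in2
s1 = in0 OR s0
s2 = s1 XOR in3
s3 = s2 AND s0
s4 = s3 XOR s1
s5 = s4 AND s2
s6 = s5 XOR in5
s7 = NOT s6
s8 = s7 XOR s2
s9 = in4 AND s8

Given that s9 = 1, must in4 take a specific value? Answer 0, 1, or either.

1

s9 = in4 AND s8 must be 1, so both in4 = 1 and s8 = 1.
s8 = s7 XOR s2 must be 1, so s7 and s2 differ.
Every assignment with s9 = 1 has in4 = 1; there are 16 such assignment(s).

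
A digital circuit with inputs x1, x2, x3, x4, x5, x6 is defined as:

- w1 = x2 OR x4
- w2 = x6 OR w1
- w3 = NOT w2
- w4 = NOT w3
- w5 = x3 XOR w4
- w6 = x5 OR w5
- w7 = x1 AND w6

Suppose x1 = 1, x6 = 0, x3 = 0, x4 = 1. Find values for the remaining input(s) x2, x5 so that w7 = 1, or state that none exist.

x2=0 x5=1

w7 = x1 AND w6 must be 1, so both x1 = 1 and w6 = 1.
Check with x1 = 1, x6 = 0, x3 = 0, x4 = 1 and x2=0, x5=1:
w1 = x2 OR x4 = 0 OR 1 = 1
w2 = x6 OR w1 = 0 OR 1 = 1
w3 = NOT w2 = NOT 1 = 0
w4 = NOT w3 = NOT 0 = 1
w5 = x3 XOR w4 = 0 XOR 1 = 1
w6 = x5 OR w5 = 1 OR 1 = 1
w7 = x1 AND w6 = 1 AND 1 = 1
So w7 = 1.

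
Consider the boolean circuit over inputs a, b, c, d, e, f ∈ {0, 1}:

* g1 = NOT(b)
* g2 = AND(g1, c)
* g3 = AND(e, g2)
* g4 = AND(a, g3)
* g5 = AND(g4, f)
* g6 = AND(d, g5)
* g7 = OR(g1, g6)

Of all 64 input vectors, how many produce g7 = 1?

32

g7 = OR(g1, g6) must be 1, so at least one of g1, g6 is 1.
Enumerating the 64 input combinations, 32 give g7 = 1 and 32 give g7 = 0.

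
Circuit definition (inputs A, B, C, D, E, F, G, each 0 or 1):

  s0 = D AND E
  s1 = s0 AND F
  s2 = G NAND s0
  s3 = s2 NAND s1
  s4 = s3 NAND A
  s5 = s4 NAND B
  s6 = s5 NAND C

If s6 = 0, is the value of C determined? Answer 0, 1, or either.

1

s6 = s5 NAND C must be 0, so both s5 = 1 and C = 1.
s5 = s4 NAND B must be 1, so at least one of s4, B is 0.
Every assignment with s6 = 0 has C = 1; there are 47 such assignment(s).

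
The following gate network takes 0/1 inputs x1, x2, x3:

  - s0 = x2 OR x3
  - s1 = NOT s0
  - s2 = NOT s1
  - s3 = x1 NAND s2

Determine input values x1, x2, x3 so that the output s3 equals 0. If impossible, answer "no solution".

x1=1, x2=0, x3=1

Check with x1=1, x2=0, x3=1:
s0 = x2 OR x3 = 0 OR 1 = 1
s1 = NOT s0 = NOT 1 = 0
s2 = NOT s1 = NOT 0 = 1
s3 = x1 NAND s2 = 1 NAND 1 = 0
So s3 = 0 as required.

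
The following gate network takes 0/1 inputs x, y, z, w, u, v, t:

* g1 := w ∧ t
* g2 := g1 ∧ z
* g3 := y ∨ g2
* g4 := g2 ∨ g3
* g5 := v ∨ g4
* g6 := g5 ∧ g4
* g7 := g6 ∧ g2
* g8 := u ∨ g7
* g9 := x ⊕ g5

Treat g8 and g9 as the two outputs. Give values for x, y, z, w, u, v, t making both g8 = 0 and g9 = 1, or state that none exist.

Check with x=0, y=1, z=1, w=0, u=0, v=1, t=0:
g1 = w ∧ t = 0 ∧ 0 = 0
g2 = g1 ∧ z = 0 ∧ 1 = 0
g3 = y ∨ g2 = 1 ∨ 0 = 1
g4 = g2 ∨ g3 = 0 ∨ 1 = 1
g5 = v ∨ g4 = 1 ∨ 1 = 1
g6 = g5 ∧ g4 = 1 ∧ 1 = 1
g7 = g6 ∧ g2 = 1 ∧ 0 = 0
g8 = u ∨ g7 = 0 ∨ 0 = 0
g9 = x ⊕ g5 = 0 ⊕ 1 = 1
So g8 = 0 and g9 = 1.

x=0, y=1, z=1, w=0, u=0, v=1, t=0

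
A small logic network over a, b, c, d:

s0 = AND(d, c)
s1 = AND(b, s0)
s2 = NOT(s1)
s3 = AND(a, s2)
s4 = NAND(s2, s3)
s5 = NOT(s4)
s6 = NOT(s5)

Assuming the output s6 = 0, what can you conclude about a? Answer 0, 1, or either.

s6 = NOT(s5) must be 0, so s5 = 1.
Every assignment with s6 = 0 has a = 1; there are 7 such assignment(s).

1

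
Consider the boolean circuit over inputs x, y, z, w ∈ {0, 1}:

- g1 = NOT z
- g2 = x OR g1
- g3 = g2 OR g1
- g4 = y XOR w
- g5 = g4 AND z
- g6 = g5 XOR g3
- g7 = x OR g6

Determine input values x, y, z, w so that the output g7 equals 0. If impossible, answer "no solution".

g7 = x OR g6 must be 0, so both x = 0 and g6 = 0.
g6 = g5 XOR g3 must be 0, so g5 and g3 are equal.
Check with x=0, y=0, z=1, w=0:
g1 = NOT z = NOT 1 = 0
g2 = x OR g1 = 0 OR 0 = 0
g3 = g2 OR g1 = 0 OR 0 = 0
g4 = y XOR w = 0 XOR 0 = 0
g5 = g4 AND z = 0 AND 1 = 0
g6 = g5 XOR g3 = 0 XOR 0 = 0
g7 = x OR g6 = 0 OR 0 = 0
So g7 = 0 as required.

x=0, y=0, z=1, w=0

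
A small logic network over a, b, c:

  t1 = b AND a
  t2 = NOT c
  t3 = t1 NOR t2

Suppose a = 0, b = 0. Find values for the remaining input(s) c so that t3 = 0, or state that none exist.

t3 = t1 NOR t2 must be 0, so at least one of t1, t2 is 1.
Check with a = 0, b = 0 and c=0:
t1 = b AND a = 0 AND 0 = 0
t2 = NOT c = NOT 0 = 1
t3 = t1 NOR t2 = 0 NOR 1 = 0
So t3 = 0.

c=0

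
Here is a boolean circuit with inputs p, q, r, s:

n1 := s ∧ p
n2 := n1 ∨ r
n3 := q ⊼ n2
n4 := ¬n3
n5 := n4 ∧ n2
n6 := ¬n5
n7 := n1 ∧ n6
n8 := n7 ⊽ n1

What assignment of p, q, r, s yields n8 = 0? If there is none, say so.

p=1, q=0, r=0, s=1

n8 = n7 ⊽ n1 must be 0, so at least one of n7, n1 is 1.
Check with p=1, q=0, r=0, s=1:
n1 = s ∧ p = 1 ∧ 1 = 1
n2 = n1 ∨ r = 1 ∨ 0 = 1
n3 = q ⊼ n2 = 0 ⊼ 1 = 1
n4 = ¬n3 = ¬1 = 0
n5 = n4 ∧ n2 = 0 ∧ 1 = 0
n6 = ¬n5 = ¬0 = 1
n7 = n1 ∧ n6 = 1 ∧ 1 = 1
n8 = n7 ⊽ n1 = 1 ⊽ 1 = 0
So n8 = 0 as required.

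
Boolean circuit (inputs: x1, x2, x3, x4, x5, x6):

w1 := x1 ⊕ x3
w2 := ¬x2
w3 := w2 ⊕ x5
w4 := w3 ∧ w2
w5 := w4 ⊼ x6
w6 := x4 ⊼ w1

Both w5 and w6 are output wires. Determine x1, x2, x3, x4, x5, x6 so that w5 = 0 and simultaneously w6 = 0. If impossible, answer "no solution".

x1=0, x2=0, x3=1, x4=1, x5=0, x6=1

Check with x1=0, x2=0, x3=1, x4=1, x5=0, x6=1:
w1 = x1 ⊕ x3 = 0 ⊕ 1 = 1
w2 = ¬x2 = ¬0 = 1
w3 = w2 ⊕ x5 = 1 ⊕ 0 = 1
w4 = w3 ∧ w2 = 1 ∧ 1 = 1
w5 = w4 ⊼ x6 = 1 ⊼ 1 = 0
w6 = x4 ⊼ w1 = 1 ⊼ 1 = 0
So w5 = 0 and w6 = 0.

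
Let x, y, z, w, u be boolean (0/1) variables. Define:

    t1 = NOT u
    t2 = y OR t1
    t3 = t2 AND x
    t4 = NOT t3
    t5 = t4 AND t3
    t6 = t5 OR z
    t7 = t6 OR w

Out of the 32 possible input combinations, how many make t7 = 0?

8

t7 = t6 OR w must be 0, so both t6 = 0 and w = 0.
Enumerating the 32 input combinations, 8 give t7 = 0 and 24 give t7 = 1.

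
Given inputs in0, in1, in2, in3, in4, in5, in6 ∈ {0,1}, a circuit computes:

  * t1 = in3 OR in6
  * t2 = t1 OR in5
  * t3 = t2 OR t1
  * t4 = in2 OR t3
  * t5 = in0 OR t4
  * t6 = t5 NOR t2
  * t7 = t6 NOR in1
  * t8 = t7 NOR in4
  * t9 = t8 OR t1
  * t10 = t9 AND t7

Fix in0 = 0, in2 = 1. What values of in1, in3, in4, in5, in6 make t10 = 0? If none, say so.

t10 = t9 AND t7 must be 0, so at least one of t9, t7 is 0.
Check with in0 = 0, in2 = 1 and in1=1, in3=1, in4=1, in5=0, in6=0:
t1 = in3 OR in6 = 1 OR 0 = 1
t2 = t1 OR in5 = 1 OR 0 = 1
t3 = t2 OR t1 = 1 OR 1 = 1
t4 = in2 OR t3 = 1 OR 1 = 1
t5 = in0 OR t4 = 0 OR 1 = 1
t6 = t5 NOR t2 = 1 NOR 1 = 0
t7 = t6 NOR in1 = 0 NOR 1 = 0
t8 = t7 NOR in4 = 0 NOR 1 = 0
t9 = t8 OR t1 = 0 OR 1 = 1
t10 = t9 AND t7 = 1 AND 0 = 0
So t10 = 0.

in1=1, in3=1, in4=1, in5=0, in6=0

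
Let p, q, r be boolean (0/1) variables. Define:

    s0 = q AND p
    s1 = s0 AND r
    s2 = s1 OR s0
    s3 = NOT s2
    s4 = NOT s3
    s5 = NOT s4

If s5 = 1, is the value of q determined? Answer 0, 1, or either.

either

Both values of q occur among assignments with s5 = 1:
  q=0: p=0, q=0, r=0
  q=1: p=0, q=1, r=0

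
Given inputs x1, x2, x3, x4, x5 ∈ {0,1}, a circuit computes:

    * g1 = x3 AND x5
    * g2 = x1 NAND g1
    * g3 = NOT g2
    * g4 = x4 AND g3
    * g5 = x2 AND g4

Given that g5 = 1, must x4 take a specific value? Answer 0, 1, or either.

1

g5 = x2 AND g4 must be 1, so both x2 = 1 and g4 = 1.
g4 = x4 AND g3 must be 1, so both x4 = 1 and g3 = 1.
Every assignment with g5 = 1 has x4 = 1; there are 1 such assignment(s).
  x1=1, x2=1, x3=1, x4=1, x5=1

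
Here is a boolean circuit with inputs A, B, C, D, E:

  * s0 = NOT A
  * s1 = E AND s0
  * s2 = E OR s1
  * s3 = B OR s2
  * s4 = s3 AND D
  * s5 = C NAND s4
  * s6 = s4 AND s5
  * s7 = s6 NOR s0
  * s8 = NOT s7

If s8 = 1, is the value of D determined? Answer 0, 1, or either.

either

Both values of D occur among assignments with s8 = 1:
  D=0: A=0, B=0, C=0, D=0, E=0
  D=1: A=0, B=0, C=0, D=1, E=0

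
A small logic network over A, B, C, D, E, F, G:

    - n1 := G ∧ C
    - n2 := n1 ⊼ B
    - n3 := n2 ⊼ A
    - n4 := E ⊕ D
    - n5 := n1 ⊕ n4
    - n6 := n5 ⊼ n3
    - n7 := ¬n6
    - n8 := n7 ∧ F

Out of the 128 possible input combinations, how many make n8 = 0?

110

n8 = n7 ∧ F must be 0, so at least one of n7, F is 0.
Enumerating the 128 input combinations, 110 give n8 = 0 and 18 give n8 = 1.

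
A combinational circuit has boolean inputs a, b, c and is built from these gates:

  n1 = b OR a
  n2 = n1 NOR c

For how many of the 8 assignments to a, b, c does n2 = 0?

7

n2 = n1 NOR c must be 0, so at least one of n1, c is 1.
Enumerating the 8 input combinations, 7 give n2 = 0 and 1 give n2 = 1.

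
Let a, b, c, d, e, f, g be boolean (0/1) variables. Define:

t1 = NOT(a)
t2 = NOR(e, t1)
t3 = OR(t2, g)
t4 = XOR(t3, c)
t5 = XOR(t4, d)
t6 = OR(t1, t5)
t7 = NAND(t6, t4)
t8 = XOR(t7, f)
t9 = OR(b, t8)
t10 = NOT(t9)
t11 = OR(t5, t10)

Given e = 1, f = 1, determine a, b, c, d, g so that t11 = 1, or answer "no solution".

Check with e = 1, f = 1 and a=1, b=1, c=0, d=0, g=1:
t1 = NOT(a) = NOT 1 = 0
t2 = NOR(e, t1) = NOR(1, 0) = 0
t3 = OR(t2, g) = OR(0, 1) = 1
t4 = XOR(t3, c) = XOR(1, 0) = 1
t5 = XOR(t4, d) = XOR(1, 0) = 1
t6 = OR(t1, t5) = OR(0, 1) = 1
t7 = NAND(t6, t4) = NAND(1, 1) = 0
t8 = XOR(t7, f) = XOR(0, 1) = 1
t9 = OR(b, t8) = OR(1, 1) = 1
t10 = NOT(t9) = NOT 1 = 0
t11 = OR(t5, t10) = OR(1, 0) = 1
So t11 = 1.

a=1 b=1 c=0 d=0 g=1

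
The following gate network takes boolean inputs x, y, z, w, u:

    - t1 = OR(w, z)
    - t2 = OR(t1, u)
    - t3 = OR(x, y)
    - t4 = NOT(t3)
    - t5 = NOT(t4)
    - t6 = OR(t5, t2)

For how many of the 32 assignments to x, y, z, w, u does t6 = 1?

31

t6 = OR(t5, t2) must be 1, so at least one of t5, t2 is 1.
Enumerating the 32 input combinations, 31 give t6 = 1 and 1 give t6 = 0.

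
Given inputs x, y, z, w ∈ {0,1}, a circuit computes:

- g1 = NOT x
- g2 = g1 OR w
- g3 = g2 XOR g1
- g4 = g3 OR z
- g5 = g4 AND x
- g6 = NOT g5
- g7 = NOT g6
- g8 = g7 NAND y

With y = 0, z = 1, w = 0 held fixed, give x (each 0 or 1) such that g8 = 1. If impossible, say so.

x=0

g8 = g7 NAND y must be 1, so at least one of g7, y is 0.
Check with y = 0, z = 1, w = 0 and x=0:
g1 = NOT x = NOT 0 = 1
g2 = g1 OR w = 1 OR 0 = 1
g3 = g2 XOR g1 = 1 XOR 1 = 0
g4 = g3 OR z = 0 OR 1 = 1
g5 = g4 AND x = 1 AND 0 = 0
g6 = NOT g5 = NOT 0 = 1
g7 = NOT g6 = NOT 1 = 0
g8 = g7 NAND y = 0 NAND 0 = 1
So g8 = 1.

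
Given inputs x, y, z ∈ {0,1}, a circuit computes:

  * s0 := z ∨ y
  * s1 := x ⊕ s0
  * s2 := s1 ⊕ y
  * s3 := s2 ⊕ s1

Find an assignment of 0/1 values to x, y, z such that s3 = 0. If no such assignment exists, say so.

x=1 y=0 z=0

Check with x=1 y=0 z=0:
s0 = z ∨ y = 0 ∨ 0 = 0
s1 = x ⊕ s0 = 1 ⊕ 0 = 1
s2 = s1 ⊕ y = 1 ⊕ 0 = 1
s3 = s2 ⊕ s1 = 1 ⊕ 1 = 0
So s3 = 0 as required.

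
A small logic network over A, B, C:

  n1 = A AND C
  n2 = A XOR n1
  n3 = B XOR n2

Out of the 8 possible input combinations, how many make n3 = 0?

4

n3 = B XOR n2 must be 0, so B and n2 are equal.
Satisfying assignments:
  A=0, B=0, C=0
  A=0, B=0, C=1
  A=1, B=0, C=1
  A=1, B=1, C=0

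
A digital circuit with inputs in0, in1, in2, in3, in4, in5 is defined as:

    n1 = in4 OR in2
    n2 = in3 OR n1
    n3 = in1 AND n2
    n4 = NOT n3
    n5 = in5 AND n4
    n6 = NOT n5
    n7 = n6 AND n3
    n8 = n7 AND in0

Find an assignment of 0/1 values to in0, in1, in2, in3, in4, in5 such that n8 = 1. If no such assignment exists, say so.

n8 = n7 AND in0 must be 1, so both n7 = 1 and in0 = 1.
n7 = n6 AND n3 must be 1, so both n6 = 1 and n3 = 1.
Check with in0=1 in1=1 in2=0 in3=1 in4=0 in5=0:
n1 = in4 OR in2 = 0 OR 0 = 0
n2 = in3 OR n1 = 1 OR 0 = 1
n3 = in1 AND n2 = 1 AND 1 = 1
n4 = NOT n3 = NOT 1 = 0
n5 = in5 AND n4 = 0 AND 0 = 0
n6 = NOT n5 = NOT 0 = 1
n7 = n6 AND n3 = 1 AND 1 = 1
n8 = n7 AND in0 = 1 AND 1 = 1
So n8 = 1 as required.

in0=1 in1=1 in2=0 in3=1 in4=0 in5=0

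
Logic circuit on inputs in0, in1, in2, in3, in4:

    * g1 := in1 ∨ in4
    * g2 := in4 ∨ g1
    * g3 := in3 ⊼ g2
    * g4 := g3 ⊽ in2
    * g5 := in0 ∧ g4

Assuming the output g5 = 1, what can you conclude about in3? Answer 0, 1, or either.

g5 = in0 ∧ g4 must be 1, so both in0 = 1 and g4 = 1.
g4 = g3 ⊽ in2 must be 1, so both g3 = 0 and in2 = 0.
g3 = in3 ⊼ g2 must be 0, so both in3 = 1 and g2 = 1.
Every assignment with g5 = 1 has in3 = 1; there are 3 such assignment(s).
  in0=1, in1=0, in2=0, in3=1, in4=1
  in0=1, in1=1, in2=0, in3=1, in4=0
  in0=1, in1=1, in2=0, in3=1, in4=1

1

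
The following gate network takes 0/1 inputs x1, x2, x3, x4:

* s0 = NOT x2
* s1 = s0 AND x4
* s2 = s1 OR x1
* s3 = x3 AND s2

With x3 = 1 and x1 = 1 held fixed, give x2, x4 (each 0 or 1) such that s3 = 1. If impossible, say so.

s3 = x3 AND s2 must be 1, so both x3 = 1 and s2 = 1.
Check with x3 = 1 and x1 = 1 and x2=1, x4=1:
s0 = NOT x2 = NOT 1 = 0
s1 = s0 AND x4 = 0 AND 1 = 0
s2 = s1 OR x1 = 0 OR 1 = 1
s3 = x3 AND s2 = 1 AND 1 = 1
So s3 = 1.

x2=1 x4=1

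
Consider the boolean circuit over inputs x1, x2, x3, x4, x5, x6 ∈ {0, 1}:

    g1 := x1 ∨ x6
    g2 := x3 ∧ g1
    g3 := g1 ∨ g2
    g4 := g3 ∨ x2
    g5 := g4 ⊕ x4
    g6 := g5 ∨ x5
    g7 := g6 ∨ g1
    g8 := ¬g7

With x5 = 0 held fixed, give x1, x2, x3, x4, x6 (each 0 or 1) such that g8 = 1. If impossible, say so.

g8 = ¬g7 must be 1, so g7 = 0.
Check with x5 = 0 and x1=0, x2=0, x3=1, x4=0, x6=0:
g1 = x1 ∨ x6 = 0 ∨ 0 = 0
g2 = x3 ∧ g1 = 1 ∧ 0 = 0
g3 = g1 ∨ g2 = 0 ∨ 0 = 0
g4 = g3 ∨ x2 = 0 ∨ 0 = 0
g5 = g4 ⊕ x4 = 0 ⊕ 0 = 0
g6 = g5 ∨ x5 = 0 ∨ 0 = 0
g7 = g6 ∨ g1 = 0 ∨ 0 = 0
g8 = ¬g7 = ¬0 = 1
So g8 = 1.

x1=0, x2=0, x3=1, x4=0, x6=0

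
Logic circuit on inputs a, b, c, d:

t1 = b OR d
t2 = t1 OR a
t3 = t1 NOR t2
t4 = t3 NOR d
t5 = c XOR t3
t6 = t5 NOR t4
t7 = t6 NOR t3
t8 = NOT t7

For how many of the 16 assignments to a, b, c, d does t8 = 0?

10

t8 = NOT t7 must be 0, so t7 = 1.
t7 = t6 NOR t3 must be 1, so both t6 = 0 and t3 = 0.
Enumerating the 16 input combinations, 10 give t8 = 0 and 6 give t8 = 1.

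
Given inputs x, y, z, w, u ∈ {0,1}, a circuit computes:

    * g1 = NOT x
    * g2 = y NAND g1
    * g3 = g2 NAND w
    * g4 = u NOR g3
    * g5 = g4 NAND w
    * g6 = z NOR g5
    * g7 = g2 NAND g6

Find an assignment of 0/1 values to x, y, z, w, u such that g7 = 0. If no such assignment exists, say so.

g7 = g2 NAND g6 must be 0, so both g2 = 1 and g6 = 1.
Check with x=1, y=1, z=0, w=1, u=0:
g1 = NOT x = NOT 1 = 0
g2 = y NAND g1 = 1 NAND 0 = 1
g3 = g2 NAND w = 1 NAND 1 = 0
g4 = u NOR g3 = 0 NOR 0 = 1
g5 = g4 NAND w = 1 NAND 1 = 0
g6 = z NOR g5 = 0 NOR 0 = 1
g7 = g2 NAND g6 = 1 NAND 1 = 0
So g7 = 0 as required.

x=1, y=1, z=0, w=1, u=0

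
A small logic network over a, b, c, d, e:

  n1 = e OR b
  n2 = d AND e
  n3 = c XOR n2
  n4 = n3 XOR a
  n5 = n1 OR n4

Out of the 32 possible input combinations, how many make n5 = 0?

n5 = n1 OR n4 must be 0, so both n1 = 0 and n4 = 0.
n1 = e OR b must be 0, so both e = 0 and b = 0.
Satisfying assignments:
  a=0, b=0, c=0, d=0, e=0
  a=0, b=0, c=0, d=1, e=0
  a=1, b=0, c=1, d=0, e=0
  a=1, b=0, c=1, d=1, e=0

4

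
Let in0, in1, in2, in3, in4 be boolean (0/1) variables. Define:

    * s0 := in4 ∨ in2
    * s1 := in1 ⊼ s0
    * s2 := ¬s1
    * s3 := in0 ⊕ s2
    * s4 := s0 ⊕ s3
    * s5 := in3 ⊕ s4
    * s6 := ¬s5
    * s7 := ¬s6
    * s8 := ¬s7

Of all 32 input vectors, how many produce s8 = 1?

16

s8 = ¬s7 must be 1, so s7 = 0.
Enumerating the 32 input combinations, 16 give s8 = 1 and 16 give s8 = 0.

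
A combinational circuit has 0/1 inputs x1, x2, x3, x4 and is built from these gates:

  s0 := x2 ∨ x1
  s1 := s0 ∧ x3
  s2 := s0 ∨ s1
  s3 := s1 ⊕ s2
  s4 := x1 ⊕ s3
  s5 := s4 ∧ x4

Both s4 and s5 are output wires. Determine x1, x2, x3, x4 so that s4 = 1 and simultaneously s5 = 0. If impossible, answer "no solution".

Check with x1=1, x2=1, x3=1, x4=0:
s0 = x2 ∨ x1 = 1 ∨ 1 = 1
s1 = s0 ∧ x3 = 1 ∧ 1 = 1
s2 = s0 ∨ s1 = 1 ∨ 1 = 1
s3 = s1 ⊕ s2 = 1 ⊕ 1 = 0
s4 = x1 ⊕ s3 = 1 ⊕ 0 = 1
s5 = s4 ∧ x4 = 1 ∧ 0 = 0
So s4 = 1 and s5 = 0.

x1=1, x2=1, x3=1, x4=0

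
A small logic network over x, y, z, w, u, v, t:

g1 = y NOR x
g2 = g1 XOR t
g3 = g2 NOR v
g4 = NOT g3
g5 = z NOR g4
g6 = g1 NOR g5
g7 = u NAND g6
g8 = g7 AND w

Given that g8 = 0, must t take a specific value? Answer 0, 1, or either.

either

Both values of t occur among assignments with g8 = 0:
  t=0: x=0, y=0, z=0, w=0, u=0, v=0, t=0
  t=1: x=0, y=0, z=0, w=0, u=0, v=0, t=1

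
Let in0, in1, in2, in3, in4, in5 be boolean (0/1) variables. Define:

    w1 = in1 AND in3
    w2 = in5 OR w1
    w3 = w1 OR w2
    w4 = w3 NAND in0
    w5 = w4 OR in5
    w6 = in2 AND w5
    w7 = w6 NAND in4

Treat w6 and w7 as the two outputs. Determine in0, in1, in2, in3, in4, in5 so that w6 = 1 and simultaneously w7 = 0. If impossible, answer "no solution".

Check with in0=1, in1=1, in2=1, in3=1, in4=1, in5=1:
w1 = in1 AND in3 = 1 AND 1 = 1
w2 = in5 OR w1 = 1 OR 1 = 1
w3 = w1 OR w2 = 1 OR 1 = 1
w4 = w3 NAND in0 = 1 NAND 1 = 0
w5 = w4 OR in5 = 0 OR 1 = 1
w6 = in2 AND w5 = 1 AND 1 = 1
w7 = w6 NAND in4 = 1 NAND 1 = 0
So w6 = 1 and w7 = 0.

in0=1, in1=1, in2=1, in3=1, in4=1, in5=1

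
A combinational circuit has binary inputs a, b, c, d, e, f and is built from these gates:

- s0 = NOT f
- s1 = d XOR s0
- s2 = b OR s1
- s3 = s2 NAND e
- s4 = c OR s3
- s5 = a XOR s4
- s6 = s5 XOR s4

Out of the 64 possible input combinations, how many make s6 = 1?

s6 = s5 XOR s4 must be 1, so s5 and s4 differ.
Enumerating the 64 input combinations, 32 give s6 = 1 and 32 give s6 = 0.

32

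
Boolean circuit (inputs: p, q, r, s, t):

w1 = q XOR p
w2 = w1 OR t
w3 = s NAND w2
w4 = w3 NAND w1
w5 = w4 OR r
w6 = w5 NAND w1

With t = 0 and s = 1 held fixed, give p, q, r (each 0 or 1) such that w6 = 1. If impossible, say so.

p=0, q=0, r=0

w6 = w5 NAND w1 must be 1, so at least one of w5, w1 is 0.
Check with t = 0 and s = 1 and p=0, q=0, r=0:
w1 = q XOR p = 0 XOR 0 = 0
w2 = w1 OR t = 0 OR 0 = 0
w3 = s NAND w2 = 1 NAND 0 = 1
w4 = w3 NAND w1 = 1 NAND 0 = 1
w5 = w4 OR r = 1 OR 0 = 1
w6 = w5 NAND w1 = 1 NAND 0 = 1
So w6 = 1.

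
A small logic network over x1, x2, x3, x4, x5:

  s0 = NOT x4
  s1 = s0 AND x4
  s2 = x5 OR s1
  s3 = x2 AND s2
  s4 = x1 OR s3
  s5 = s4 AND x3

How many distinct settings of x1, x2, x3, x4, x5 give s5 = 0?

22

s5 = s4 AND x3 must be 0, so at least one of s4, x3 is 0.
Enumerating the 32 input combinations, 22 give s5 = 0 and 10 give s5 = 1.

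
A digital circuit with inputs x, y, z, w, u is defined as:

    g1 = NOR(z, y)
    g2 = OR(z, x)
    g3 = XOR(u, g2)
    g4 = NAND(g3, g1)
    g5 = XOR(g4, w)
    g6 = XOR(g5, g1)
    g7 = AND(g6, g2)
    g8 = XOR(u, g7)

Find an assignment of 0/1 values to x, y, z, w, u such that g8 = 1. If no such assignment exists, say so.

x=1, y=0, z=0, w=0, u=0

g8 = XOR(u, g7) must be 1, so u and g7 differ.
Check with x=1, y=0, z=0, w=0, u=0:
g1 = NOR(z, y) = NOR(0, 0) = 1
g2 = OR(z, x) = OR(0, 1) = 1
g3 = XOR(u, g2) = XOR(0, 1) = 1
g4 = NAND(g3, g1) = NAND(1, 1) = 0
g5 = XOR(g4, w) = XOR(0, 0) = 0
g6 = XOR(g5, g1) = XOR(0, 1) = 1
g7 = AND(g6, g2) = AND(1, 1) = 1
g8 = XOR(u, g7) = XOR(0, 1) = 1
So g8 = 1 as required.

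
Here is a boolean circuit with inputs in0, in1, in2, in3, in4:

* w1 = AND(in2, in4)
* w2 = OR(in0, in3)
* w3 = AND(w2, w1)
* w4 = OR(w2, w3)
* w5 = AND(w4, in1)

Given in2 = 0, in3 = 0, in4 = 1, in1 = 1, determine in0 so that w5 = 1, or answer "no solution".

w5 = AND(w4, in1) must be 1, so both w4 = 1 and in1 = 1.
w4 = OR(w2, w3) must be 1, so at least one of w2, w3 is 1.
Check with in2 = 0, in3 = 0, in4 = 1, in1 = 1 and in0=1:
w1 = AND(in2, in4) = AND(0, 1) = 0
w2 = OR(in0, in3) = OR(1, 0) = 1
w3 = AND(w2, w1) = AND(1, 0) = 0
w4 = OR(w2, w3) = OR(1, 0) = 1
w5 = AND(w4, in1) = AND(1, 1) = 1
So w5 = 1.

in0=1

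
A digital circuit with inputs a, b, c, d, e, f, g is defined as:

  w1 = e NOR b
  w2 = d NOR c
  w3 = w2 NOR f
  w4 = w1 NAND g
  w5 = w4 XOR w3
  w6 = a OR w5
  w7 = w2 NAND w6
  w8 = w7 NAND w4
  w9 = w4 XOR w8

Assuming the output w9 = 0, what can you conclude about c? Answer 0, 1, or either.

w9 = w4 XOR w8 must be 0, so w4 and w8 are equal.
Every assignment with w9 = 0 has c = 0; there are 28 such assignment(s).

0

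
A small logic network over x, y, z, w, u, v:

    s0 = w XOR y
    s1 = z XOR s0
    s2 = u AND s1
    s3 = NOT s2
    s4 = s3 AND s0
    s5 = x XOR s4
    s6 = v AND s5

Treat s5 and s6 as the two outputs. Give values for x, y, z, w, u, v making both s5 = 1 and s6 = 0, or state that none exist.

x=0, y=1, z=0, w=0, u=0, v=0

Check with x=0, y=1, z=0, w=0, u=0, v=0:
s0 = w XOR y = 0 XOR 1 = 1
s1 = z XOR s0 = 0 XOR 1 = 1
s2 = u AND s1 = 0 AND 1 = 0
s3 = NOT s2 = NOT 0 = 1
s4 = s3 AND s0 = 1 AND 1 = 1
s5 = x XOR s4 = 0 XOR 1 = 1
s6 = v AND s5 = 0 AND 1 = 0
So s5 = 1 and s6 = 0.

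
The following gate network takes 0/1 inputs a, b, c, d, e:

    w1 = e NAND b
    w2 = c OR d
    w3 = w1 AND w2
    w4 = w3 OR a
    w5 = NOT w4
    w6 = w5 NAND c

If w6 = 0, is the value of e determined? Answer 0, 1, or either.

1

w6 = w5 NAND c must be 0, so both w5 = 1 and c = 1.
Every assignment with w6 = 0 has e = 1; there are 2 such assignment(s).
  a=0, b=1, c=1, d=0, e=1
  a=0, b=1, c=1, d=1, e=1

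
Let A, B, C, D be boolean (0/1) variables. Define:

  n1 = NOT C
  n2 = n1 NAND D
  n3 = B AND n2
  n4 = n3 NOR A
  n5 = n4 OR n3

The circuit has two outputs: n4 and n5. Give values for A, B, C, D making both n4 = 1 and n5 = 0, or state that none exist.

Across all 16 input combinations, none give both n4 = 1 and n5 = 0.

no solution exists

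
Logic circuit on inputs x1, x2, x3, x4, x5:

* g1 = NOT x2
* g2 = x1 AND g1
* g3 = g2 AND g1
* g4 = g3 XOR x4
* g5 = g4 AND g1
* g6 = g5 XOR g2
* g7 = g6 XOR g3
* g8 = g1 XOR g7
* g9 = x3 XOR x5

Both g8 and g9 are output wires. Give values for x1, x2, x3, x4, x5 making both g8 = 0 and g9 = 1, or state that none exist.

Check with x1=0, x2=1, x3=0, x4=0, x5=1:
g1 = NOT x2 = NOT 1 = 0
g2 = x1 AND g1 = 0 AND 0 = 0
g3 = g2 AND g1 = 0 AND 0 = 0
g4 = g3 XOR x4 = 0 XOR 0 = 0
g5 = g4 AND g1 = 0 AND 0 = 0
g6 = g5 XOR g2 = 0 XOR 0 = 0
g7 = g6 XOR g3 = 0 XOR 0 = 0
g8 = g1 XOR g7 = 0 XOR 0 = 0
g9 = x3 XOR x5 = 0 XOR 1 = 1
So g8 = 0 and g9 = 1.

x1=0, x2=1, x3=0, x4=0, x5=1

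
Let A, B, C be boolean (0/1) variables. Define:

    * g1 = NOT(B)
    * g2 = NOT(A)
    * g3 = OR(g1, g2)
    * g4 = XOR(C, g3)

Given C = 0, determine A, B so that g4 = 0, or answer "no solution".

A=1, B=1

g4 = XOR(C, g3) must be 0, so C and g3 are equal.
Check with C = 0 and A=1, B=1:
g1 = NOT(B) = NOT 1 = 0
g2 = NOT(A) = NOT 1 = 0
g3 = OR(g1, g2) = OR(0, 0) = 0
g4 = XOR(C, g3) = XOR(0, 0) = 0
So g4 = 0.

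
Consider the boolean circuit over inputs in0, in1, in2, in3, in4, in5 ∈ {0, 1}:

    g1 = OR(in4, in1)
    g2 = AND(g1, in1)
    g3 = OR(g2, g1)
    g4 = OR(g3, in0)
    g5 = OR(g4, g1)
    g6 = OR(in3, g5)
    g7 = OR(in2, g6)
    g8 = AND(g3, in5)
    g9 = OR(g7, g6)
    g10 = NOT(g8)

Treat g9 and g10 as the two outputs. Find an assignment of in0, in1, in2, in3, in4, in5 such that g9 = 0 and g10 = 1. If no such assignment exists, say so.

in0=0, in1=0, in2=0, in3=0, in4=0, in5=1

Check with in0=0, in1=0, in2=0, in3=0, in4=0, in5=1:
g1 = OR(in4, in1) = OR(0, 0) = 0
g2 = AND(g1, in1) = AND(0, 0) = 0
g3 = OR(g2, g1) = OR(0, 0) = 0
g4 = OR(g3, in0) = OR(0, 0) = 0
g5 = OR(g4, g1) = OR(0, 0) = 0
g6 = OR(in3, g5) = OR(0, 0) = 0
g7 = OR(in2, g6) = OR(0, 0) = 0
g8 = AND(g3, in5) = AND(0, 1) = 0
g9 = OR(g7, g6) = OR(0, 0) = 0
g10 = NOT(g8) = NOT 0 = 1
So g9 = 0 and g10 = 1.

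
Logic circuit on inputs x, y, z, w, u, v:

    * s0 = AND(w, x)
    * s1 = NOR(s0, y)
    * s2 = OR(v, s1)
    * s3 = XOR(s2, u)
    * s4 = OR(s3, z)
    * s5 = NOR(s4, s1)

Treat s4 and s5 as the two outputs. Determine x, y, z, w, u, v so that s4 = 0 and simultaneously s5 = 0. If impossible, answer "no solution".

Check with x=0, y=0, z=0, w=0, u=1, v=0:
s0 = AND(w, x) = AND(0, 0) = 0
s1 = NOR(s0, y) = NOR(0, 0) = 1
s2 = OR(v, s1) = OR(0, 1) = 1
s3 = XOR(s2, u) = XOR(1, 1) = 0
s4 = OR(s3, z) = OR(0, 0) = 0
s5 = NOR(s4, s1) = NOR(0, 1) = 0
So s4 = 0 and s5 = 0.

x=0, y=0, z=0, w=0, u=1, v=0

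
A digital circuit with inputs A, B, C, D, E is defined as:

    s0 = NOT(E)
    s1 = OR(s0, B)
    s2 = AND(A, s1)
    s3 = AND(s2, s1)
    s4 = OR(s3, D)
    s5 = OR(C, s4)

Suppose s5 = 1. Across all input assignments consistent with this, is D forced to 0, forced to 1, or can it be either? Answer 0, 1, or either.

either

Both values of D occur among assignments with s5 = 1:
  D=0: A=0, B=0, C=1, D=0, E=0
  D=1: A=0, B=0, C=0, D=1, E=0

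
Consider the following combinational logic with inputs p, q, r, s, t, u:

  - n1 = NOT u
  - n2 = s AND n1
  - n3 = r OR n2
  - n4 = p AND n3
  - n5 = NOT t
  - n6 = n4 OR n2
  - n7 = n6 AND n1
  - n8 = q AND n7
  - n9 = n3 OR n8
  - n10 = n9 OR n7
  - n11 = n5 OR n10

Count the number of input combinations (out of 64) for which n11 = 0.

n11 = n5 OR n10 must be 0, so both n5 = 0 and n10 = 0.
n5 = NOT t must be 0, so t = 1.
Enumerating the 64 input combinations, 12 give n11 = 0 and 52 give n11 = 1.

12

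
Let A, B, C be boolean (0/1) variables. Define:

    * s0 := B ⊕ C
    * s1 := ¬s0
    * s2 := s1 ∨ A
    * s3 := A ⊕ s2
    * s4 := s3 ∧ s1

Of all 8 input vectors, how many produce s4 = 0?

s4 = s3 ∧ s1 must be 0, so at least one of s3, s1 is 0.
Enumerating the 8 input combinations, 6 give s4 = 0 and 2 give s4 = 1.

6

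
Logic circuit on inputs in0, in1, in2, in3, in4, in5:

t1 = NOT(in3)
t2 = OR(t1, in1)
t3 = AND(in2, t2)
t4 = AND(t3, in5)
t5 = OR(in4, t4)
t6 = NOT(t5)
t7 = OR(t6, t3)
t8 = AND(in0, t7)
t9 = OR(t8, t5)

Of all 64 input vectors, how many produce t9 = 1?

51

t9 = OR(t8, t5) must be 1, so at least one of t8, t5 is 1.
Enumerating the 64 input combinations, 51 give t9 = 1 and 13 give t9 = 0.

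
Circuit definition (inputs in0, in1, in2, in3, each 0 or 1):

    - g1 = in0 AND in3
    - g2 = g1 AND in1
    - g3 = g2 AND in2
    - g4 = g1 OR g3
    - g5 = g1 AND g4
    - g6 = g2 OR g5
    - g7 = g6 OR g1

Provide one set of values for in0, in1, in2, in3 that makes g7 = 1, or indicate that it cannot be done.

g7 = g6 OR g1 must be 1, so at least one of g6, g1 is 1.
Check with in0=1 in1=0 in2=1 in3=1:
g1 = in0 AND in3 = 1 AND 1 = 1
g2 = g1 AND in1 = 1 AND 0 = 0
g3 = g2 AND in2 = 0 AND 1 = 0
g4 = g1 OR g3 = 1 OR 0 = 1
g5 = g1 AND g4 = 1 AND 1 = 1
g6 = g2 OR g5 = 0 OR 1 = 1
g7 = g6 OR g1 = 1 OR 1 = 1
So g7 = 1 as required.

in0=1 in1=0 in2=1 in3=1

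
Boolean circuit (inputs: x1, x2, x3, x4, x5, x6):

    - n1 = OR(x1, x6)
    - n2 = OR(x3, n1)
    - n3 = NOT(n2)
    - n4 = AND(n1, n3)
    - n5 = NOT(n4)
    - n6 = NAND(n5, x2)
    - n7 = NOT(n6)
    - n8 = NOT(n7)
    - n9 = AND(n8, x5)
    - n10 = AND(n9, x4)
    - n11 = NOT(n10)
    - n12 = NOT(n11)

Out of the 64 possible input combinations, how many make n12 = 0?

56

n12 = NOT(n11) must be 0, so n11 = 1.
Enumerating the 64 input combinations, 56 give n12 = 0 and 8 give n12 = 1.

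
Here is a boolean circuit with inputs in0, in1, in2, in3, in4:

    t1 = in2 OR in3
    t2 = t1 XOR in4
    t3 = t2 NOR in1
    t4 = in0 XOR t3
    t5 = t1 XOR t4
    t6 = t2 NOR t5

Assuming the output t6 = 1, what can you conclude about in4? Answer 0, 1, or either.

either

Both values of in4 occur among assignments with t6 = 1:
  in4=0: in0=0, in1=1, in2=0, in3=0, in4=0
  in4=1: in0=0, in1=0, in2=0, in3=1, in4=1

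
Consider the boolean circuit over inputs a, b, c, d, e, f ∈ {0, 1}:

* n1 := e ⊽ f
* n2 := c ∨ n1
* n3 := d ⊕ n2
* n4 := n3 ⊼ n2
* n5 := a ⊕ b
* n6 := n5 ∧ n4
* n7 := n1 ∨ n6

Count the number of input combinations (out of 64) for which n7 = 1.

34

n7 = n1 ∨ n6 must be 1, so at least one of n1, n6 is 1.
Enumerating the 64 input combinations, 34 give n7 = 1 and 30 give n7 = 0.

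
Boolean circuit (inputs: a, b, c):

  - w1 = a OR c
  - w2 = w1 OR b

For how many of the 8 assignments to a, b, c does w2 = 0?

w2 = w1 OR b must be 0, so both w1 = 0 and b = 0.
Satisfying assignments:
  a=0, b=0, c=0

1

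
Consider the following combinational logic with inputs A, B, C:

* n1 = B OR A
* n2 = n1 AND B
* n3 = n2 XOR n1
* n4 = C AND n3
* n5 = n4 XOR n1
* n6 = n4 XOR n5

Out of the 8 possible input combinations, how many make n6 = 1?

6

n6 = n4 XOR n5 must be 1, so n4 and n5 differ.
Satisfying assignments:
  A=0, B=1, C=0
  A=0, B=1, C=1
  A=1, B=0, C=0
  A=1, B=0, C=1
  A=1, B=1, C=0
  A=1, B=1, C=1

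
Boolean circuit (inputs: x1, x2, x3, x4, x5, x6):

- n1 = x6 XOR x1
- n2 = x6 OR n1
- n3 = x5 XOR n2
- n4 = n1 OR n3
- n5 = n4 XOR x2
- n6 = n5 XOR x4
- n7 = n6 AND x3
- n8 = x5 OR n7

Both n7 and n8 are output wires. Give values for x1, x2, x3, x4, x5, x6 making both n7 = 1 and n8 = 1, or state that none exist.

Check with x1=0, x2=1, x3=1, x4=0, x5=0, x6=0:
n1 = x6 XOR x1 = 0 XOR 0 = 0
n2 = x6 OR n1 = 0 OR 0 = 0
n3 = x5 XOR n2 = 0 XOR 0 = 0
n4 = n1 OR n3 = 0 OR 0 = 0
n5 = n4 XOR x2 = 0 XOR 1 = 1
n6 = n5 XOR x4 = 1 XOR 0 = 1
n7 = n6 AND x3 = 1 AND 1 = 1
n8 = x5 OR n7 = 0 OR 1 = 1
So n7 = 1 and n8 = 1.

x1=0, x2=1, x3=1, x4=0, x5=0, x6=0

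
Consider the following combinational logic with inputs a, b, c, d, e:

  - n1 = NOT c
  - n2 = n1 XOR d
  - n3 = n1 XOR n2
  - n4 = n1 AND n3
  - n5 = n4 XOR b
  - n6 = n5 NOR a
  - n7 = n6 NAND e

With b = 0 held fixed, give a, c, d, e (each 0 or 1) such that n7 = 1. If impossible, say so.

n7 = n6 NAND e must be 1, so at least one of n6, e is 0.
Check with b = 0 and a=0, c=0, d=1, e=0:
n1 = NOT c = NOT 0 = 1
n2 = n1 XOR d = 1 XOR 1 = 0
n3 = n1 XOR n2 = 1 XOR 0 = 1
n4 = n1 AND n3 = 1 AND 1 = 1
n5 = n4 XOR b = 1 XOR 0 = 1
n6 = n5 NOR a = 1 NOR 0 = 0
n7 = n6 NAND e = 0 NAND 0 = 1
So n7 = 1.

a=0 c=0 d=1 e=0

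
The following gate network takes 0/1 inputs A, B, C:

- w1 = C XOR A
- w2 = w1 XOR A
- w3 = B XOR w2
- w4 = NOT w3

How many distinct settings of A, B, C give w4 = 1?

4

w4 = NOT w3 must be 1, so w3 = 0.
w3 = B XOR w2 must be 0, so B and w2 are equal.
Satisfying assignments:
  A=0, B=0, C=0
  A=0, B=1, C=1
  A=1, B=0, C=0
  A=1, B=1, C=1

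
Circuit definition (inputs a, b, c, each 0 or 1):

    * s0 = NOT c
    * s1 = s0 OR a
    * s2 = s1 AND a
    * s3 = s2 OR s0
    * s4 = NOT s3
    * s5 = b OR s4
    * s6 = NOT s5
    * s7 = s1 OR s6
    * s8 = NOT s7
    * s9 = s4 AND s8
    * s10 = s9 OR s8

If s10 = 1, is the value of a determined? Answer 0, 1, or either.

0

s10 = s9 OR s8 must be 1, so at least one of s9, s8 is 1.
Every assignment with s10 = 1 has a = 0; there are 2 such assignment(s).
  a=0, b=0, c=1
  a=0, b=1, c=1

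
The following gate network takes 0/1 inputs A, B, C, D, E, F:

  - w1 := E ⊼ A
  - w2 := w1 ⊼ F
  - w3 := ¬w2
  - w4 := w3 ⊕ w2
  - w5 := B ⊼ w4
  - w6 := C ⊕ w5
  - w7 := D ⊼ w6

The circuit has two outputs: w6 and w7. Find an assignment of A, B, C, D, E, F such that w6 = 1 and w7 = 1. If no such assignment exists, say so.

Check with A=0 B=1 C=1 D=0 E=0 F=1:
w1 = E ⊼ A = 0 ⊼ 0 = 1
w2 = w1 ⊼ F = 1 ⊼ 1 = 0
w3 = ¬w2 = ¬0 = 1
w4 = w3 ⊕ w2 = 1 ⊕ 0 = 1
w5 = B ⊼ w4 = 1 ⊼ 1 = 0
w6 = C ⊕ w5 = 1 ⊕ 0 = 1
w7 = D ⊼ w6 = 0 ⊼ 1 = 1
So w6 = 1 and w7 = 1.

A=0 B=1 C=1 D=0 E=0 F=1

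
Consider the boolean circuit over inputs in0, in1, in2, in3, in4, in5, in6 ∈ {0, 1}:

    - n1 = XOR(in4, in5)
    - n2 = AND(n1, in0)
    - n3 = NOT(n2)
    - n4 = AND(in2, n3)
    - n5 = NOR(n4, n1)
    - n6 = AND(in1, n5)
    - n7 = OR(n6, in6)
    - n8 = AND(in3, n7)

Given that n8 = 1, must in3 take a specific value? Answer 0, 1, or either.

n8 = AND(in3, n7) must be 1, so both in3 = 1 and n7 = 1.
Every assignment with n8 = 1 has in3 = 1; there are 36 such assignment(s).

1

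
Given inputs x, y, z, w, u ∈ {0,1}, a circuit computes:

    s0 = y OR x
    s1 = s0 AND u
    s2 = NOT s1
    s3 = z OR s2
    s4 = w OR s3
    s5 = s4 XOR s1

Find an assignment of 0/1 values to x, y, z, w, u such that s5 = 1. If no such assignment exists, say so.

x=1, y=1, z=1, w=0, u=0

Check with x=1, y=1, z=1, w=0, u=0:
s0 = y OR x = 1 OR 1 = 1
s1 = s0 AND u = 1 AND 0 = 0
s2 = NOT s1 = NOT 0 = 1
s3 = z OR s2 = 1 OR 1 = 1
s4 = w OR s3 = 0 OR 1 = 1
s5 = s4 XOR s1 = 1 XOR 0 = 1
So s5 = 1 as required.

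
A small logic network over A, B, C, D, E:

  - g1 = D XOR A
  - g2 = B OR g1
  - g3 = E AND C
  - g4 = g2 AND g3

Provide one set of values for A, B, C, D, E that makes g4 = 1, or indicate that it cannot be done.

A=1 B=0 C=1 D=0 E=1

g4 = g2 AND g3 must be 1, so both g2 = 1 and g3 = 1.
Check with A=1 B=0 C=1 D=0 E=1:
g1 = D XOR A = 0 XOR 1 = 1
g2 = B OR g1 = 0 OR 1 = 1
g3 = E AND C = 1 AND 1 = 1
g4 = g2 AND g3 = 1 AND 1 = 1
So g4 = 1 as required.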